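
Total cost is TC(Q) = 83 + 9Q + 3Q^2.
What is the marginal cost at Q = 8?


MC = dTC/dQ = 9 + 2*3*Q
At Q = 8:
MC = 9 + 6*8
MC = 9 + 48 = 57

57


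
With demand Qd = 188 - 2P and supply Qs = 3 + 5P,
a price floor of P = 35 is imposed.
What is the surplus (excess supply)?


At P = 35:
Qd = 188 - 2*35 = 118
Qs = 3 + 5*35 = 178
Surplus = Qs - Qd = 178 - 118 = 60

60


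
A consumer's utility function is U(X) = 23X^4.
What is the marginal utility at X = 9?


MU = dU/dX = 23*4*X^(4-1)
MU = 92*X^3
At X = 9:
MU = 92 * 9^3
MU = 92 * 729 = 67068

67068


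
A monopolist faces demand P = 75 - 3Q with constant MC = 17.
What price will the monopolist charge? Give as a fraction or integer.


MR = 75 - 6Q
Set MR = MC: 75 - 6Q = 17
Q* = 29/3
Substitute into demand:
P* = 75 - 3*29/3 = 46

46


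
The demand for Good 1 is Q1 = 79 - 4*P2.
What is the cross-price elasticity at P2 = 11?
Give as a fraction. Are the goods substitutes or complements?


dQ1/dP2 = -4
At P2 = 11: Q1 = 79 - 4*11 = 35
Exy = (dQ1/dP2)(P2/Q1) = -4 * 11 / 35 = -44/35
Since Exy < 0, the goods are complements.

-44/35 (complements)


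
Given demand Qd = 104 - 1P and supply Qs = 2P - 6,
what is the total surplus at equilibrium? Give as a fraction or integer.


Find equilibrium: 104 - 1P = 2P - 6
104 + 6 = 3P
P* = 110/3 = 110/3
Q* = 2*110/3 - 6 = 202/3
Inverse demand: P = 104 - Q/1, so P_max = 104
Inverse supply: P = 3 + Q/2, so P_min = 3
CS = (1/2) * 202/3 * (104 - 110/3) = 20402/9
PS = (1/2) * 202/3 * (110/3 - 3) = 10201/9
TS = CS + PS = 20402/9 + 10201/9 = 10201/3

10201/3


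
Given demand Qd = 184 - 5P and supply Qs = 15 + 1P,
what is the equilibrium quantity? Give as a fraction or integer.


First find equilibrium price:
184 - 5P = 15 + 1P
P* = 169/6 = 169/6
Then substitute into demand:
Q* = 184 - 5 * 169/6 = 259/6

259/6


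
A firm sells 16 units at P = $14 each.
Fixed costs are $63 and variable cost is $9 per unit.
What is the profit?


Total Revenue = P * Q = 14 * 16 = $224
Total Cost = FC + VC*Q = 63 + 9*16 = $207
Profit = TR - TC = 224 - 207 = $17

$17


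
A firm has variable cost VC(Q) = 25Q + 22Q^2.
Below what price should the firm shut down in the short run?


AVC(Q) = VC(Q)/Q = 25 + 22Q
AVC is increasing in Q, so minimum AVC is at Q -> 0+.
Min AVC = 25
The firm should shut down if P < 25.

25


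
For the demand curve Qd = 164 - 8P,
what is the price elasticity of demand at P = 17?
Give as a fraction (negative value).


dQ/dP = -8
At P = 17: Q = 164 - 8*17 = 28
E = (dQ/dP)(P/Q) = (-8)(17/28) = -34/7

-34/7


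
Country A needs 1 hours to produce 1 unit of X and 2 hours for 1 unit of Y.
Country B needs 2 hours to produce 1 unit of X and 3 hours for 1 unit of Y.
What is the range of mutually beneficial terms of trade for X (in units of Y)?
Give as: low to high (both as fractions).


Opportunity cost of X for Country A = hours_X / hours_Y = 1/2 = 1/2 units of Y
Opportunity cost of X for Country B = hours_X / hours_Y = 2/3 = 2/3 units of Y
Terms of trade must be between the two opportunity costs.
Range: 1/2 to 2/3

1/2 to 2/3


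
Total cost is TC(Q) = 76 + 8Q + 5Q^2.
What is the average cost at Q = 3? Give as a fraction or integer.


TC(3) = 76 + 8*3 + 5*3^2
TC(3) = 76 + 24 + 45 = 145
AC = TC/Q = 145/3 = 145/3

145/3


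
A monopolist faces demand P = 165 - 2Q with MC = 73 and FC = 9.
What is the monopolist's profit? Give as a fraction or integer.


MR = MC: 165 - 4Q = 73
Q* = 23
P* = 165 - 2*23 = 119
Profit = (P* - MC)*Q* - FC
= (119 - 73)*23 - 9
= 46*23 - 9
= 1058 - 9 = 1049

1049


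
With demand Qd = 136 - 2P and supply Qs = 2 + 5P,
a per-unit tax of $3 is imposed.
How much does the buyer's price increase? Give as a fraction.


With a per-unit tax, the buyer's price increase depends on relative slopes.
Supply slope: d = 5, Demand slope: b = 2
Buyer's price increase = d * tax / (b + d)
= 5 * 3 / (2 + 5)
= 15 / 7 = 15/7

15/7


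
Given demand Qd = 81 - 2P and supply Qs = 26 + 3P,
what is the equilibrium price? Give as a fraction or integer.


At equilibrium, Qd = Qs.
81 - 2P = 26 + 3P
81 - 26 = 2P + 3P
55 = 5P
P* = 55/5 = 11

11


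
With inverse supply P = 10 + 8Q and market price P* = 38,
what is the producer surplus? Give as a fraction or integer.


Minimum supply price (at Q=0): P_min = 10
Quantity supplied at P* = 38:
Q* = (38 - 10)/8 = 7/2
PS = (1/2) * Q* * (P* - P_min)
PS = (1/2) * 7/2 * (38 - 10)
PS = (1/2) * 7/2 * 28 = 49

49


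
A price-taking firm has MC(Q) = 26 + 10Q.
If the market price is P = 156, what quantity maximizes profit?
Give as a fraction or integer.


In perfect competition, profit is maximized where P = MC.
156 = 26 + 10Q
130 = 10Q
Q* = 130/10 = 13

13


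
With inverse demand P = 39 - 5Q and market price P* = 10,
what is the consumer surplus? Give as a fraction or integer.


Maximum willingness to pay (at Q=0): P_max = 39
Quantity demanded at P* = 10:
Q* = (39 - 10)/5 = 29/5
CS = (1/2) * Q* * (P_max - P*)
CS = (1/2) * 29/5 * (39 - 10)
CS = (1/2) * 29/5 * 29 = 841/10

841/10


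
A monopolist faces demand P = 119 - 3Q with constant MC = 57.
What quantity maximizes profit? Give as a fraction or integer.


TR = P*Q = (119 - 3Q)Q = 119Q - 3Q^2
MR = dTR/dQ = 119 - 6Q
Set MR = MC:
119 - 6Q = 57
62 = 6Q
Q* = 62/6 = 31/3

31/3


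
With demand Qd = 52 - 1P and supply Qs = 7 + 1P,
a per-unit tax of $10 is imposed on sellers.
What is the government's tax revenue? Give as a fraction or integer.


With tax on sellers, new supply: Qs' = 7 + 1(P - 10)
= 1P - 3
New equilibrium quantity:
Q_new = 49/2
Tax revenue = tax * Q_new = 10 * 49/2 = 245

245


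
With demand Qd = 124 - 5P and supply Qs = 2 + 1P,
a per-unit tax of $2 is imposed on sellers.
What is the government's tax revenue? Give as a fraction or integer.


With tax on sellers, new supply: Qs' = 2 + 1(P - 2)
= 0 + 1P
New equilibrium quantity:
Q_new = 62/3
Tax revenue = tax * Q_new = 2 * 62/3 = 124/3

124/3


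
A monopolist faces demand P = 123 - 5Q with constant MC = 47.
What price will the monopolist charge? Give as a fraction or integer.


MR = 123 - 10Q
Set MR = MC: 123 - 10Q = 47
Q* = 38/5
Substitute into demand:
P* = 123 - 5*38/5 = 85

85


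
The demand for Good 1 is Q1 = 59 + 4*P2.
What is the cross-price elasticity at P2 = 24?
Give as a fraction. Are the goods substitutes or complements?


dQ1/dP2 = 4
At P2 = 24: Q1 = 59 + 4*24 = 155
Exy = (dQ1/dP2)(P2/Q1) = 4 * 24 / 155 = 96/155
Since Exy > 0, the goods are substitutes.

96/155 (substitutes)


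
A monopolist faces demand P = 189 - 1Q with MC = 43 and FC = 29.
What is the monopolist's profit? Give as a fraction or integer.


MR = MC: 189 - 2Q = 43
Q* = 73
P* = 189 - 1*73 = 116
Profit = (P* - MC)*Q* - FC
= (116 - 43)*73 - 29
= 73*73 - 29
= 5329 - 29 = 5300

5300


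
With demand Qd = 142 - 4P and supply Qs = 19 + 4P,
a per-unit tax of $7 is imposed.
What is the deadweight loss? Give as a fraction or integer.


Pre-tax equilibrium quantity: Q* = 161/2
Post-tax equilibrium quantity: Q_tax = 133/2
Reduction in quantity: Q* - Q_tax = 14
DWL = (1/2) * tax * (Q* - Q_tax)
DWL = (1/2) * 7 * 14 = 49

49


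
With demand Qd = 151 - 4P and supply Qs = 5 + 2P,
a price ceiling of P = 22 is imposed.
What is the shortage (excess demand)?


At P = 22:
Qd = 151 - 4*22 = 63
Qs = 5 + 2*22 = 49
Shortage = Qd - Qs = 63 - 49 = 14

14


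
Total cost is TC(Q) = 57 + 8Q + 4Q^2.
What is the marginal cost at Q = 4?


MC = dTC/dQ = 8 + 2*4*Q
At Q = 4:
MC = 8 + 8*4
MC = 8 + 32 = 40

40


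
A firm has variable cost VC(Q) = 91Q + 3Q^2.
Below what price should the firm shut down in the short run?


AVC(Q) = VC(Q)/Q = 91 + 3Q
AVC is increasing in Q, so minimum AVC is at Q -> 0+.
Min AVC = 91
The firm should shut down if P < 91.

91


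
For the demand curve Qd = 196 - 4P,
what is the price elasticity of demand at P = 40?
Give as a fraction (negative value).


dQ/dP = -4
At P = 40: Q = 196 - 4*40 = 36
E = (dQ/dP)(P/Q) = (-4)(40/36) = -40/9

-40/9


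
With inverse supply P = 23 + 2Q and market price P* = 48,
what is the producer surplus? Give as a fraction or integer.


Minimum supply price (at Q=0): P_min = 23
Quantity supplied at P* = 48:
Q* = (48 - 23)/2 = 25/2
PS = (1/2) * Q* * (P* - P_min)
PS = (1/2) * 25/2 * (48 - 23)
PS = (1/2) * 25/2 * 25 = 625/4

625/4


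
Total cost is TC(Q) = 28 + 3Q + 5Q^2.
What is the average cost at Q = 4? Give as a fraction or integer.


TC(4) = 28 + 3*4 + 5*4^2
TC(4) = 28 + 12 + 80 = 120
AC = TC/Q = 120/4 = 30

30


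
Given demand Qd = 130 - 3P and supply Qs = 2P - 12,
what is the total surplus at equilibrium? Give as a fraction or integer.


Find equilibrium: 130 - 3P = 2P - 12
130 + 12 = 5P
P* = 142/5 = 142/5
Q* = 2*142/5 - 12 = 224/5
Inverse demand: P = 130/3 - Q/3, so P_max = 130/3
Inverse supply: P = 6 + Q/2, so P_min = 6
CS = (1/2) * 224/5 * (130/3 - 142/5) = 25088/75
PS = (1/2) * 224/5 * (142/5 - 6) = 12544/25
TS = CS + PS = 25088/75 + 12544/25 = 12544/15

12544/15


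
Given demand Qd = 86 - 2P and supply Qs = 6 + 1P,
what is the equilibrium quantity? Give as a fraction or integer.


First find equilibrium price:
86 - 2P = 6 + 1P
P* = 80/3 = 80/3
Then substitute into demand:
Q* = 86 - 2 * 80/3 = 98/3

98/3


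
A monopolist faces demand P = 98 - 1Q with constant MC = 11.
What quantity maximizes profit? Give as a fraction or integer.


TR = P*Q = (98 - 1Q)Q = 98Q - 1Q^2
MR = dTR/dQ = 98 - 2Q
Set MR = MC:
98 - 2Q = 11
87 = 2Q
Q* = 87/2 = 87/2

87/2


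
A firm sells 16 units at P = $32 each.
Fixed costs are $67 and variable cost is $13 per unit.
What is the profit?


Total Revenue = P * Q = 32 * 16 = $512
Total Cost = FC + VC*Q = 67 + 13*16 = $275
Profit = TR - TC = 512 - 275 = $237

$237


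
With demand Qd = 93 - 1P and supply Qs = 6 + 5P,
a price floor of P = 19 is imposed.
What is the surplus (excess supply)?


At P = 19:
Qd = 93 - 1*19 = 74
Qs = 6 + 5*19 = 101
Surplus = Qs - Qd = 101 - 74 = 27

27


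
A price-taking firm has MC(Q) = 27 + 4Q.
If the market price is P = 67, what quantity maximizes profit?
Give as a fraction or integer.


In perfect competition, profit is maximized where P = MC.
67 = 27 + 4Q
40 = 4Q
Q* = 40/4 = 10

10


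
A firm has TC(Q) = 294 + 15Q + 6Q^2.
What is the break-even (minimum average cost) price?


AC(Q) = 294/Q + 15 + 6Q
To minimize: dAC/dQ = -294/Q^2 + 6 = 0
Q^2 = 294/6 = 49
Q* = 7
Min AC = 294/7 + 15 + 6*7
Min AC = 42 + 15 + 42 = 99

99


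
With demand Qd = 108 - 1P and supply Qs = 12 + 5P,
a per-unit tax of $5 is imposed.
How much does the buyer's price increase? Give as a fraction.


With a per-unit tax, the buyer's price increase depends on relative slopes.
Supply slope: d = 5, Demand slope: b = 1
Buyer's price increase = d * tax / (b + d)
= 5 * 5 / (1 + 5)
= 25 / 6 = 25/6

25/6


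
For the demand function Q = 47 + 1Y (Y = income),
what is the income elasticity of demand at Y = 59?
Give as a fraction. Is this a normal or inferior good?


dQ/dY = 1
At Y = 59: Q = 47 + 1*59 = 106
Ey = (dQ/dY)(Y/Q) = 1 * 59 / 106 = 59/106
Since Ey > 0, this is a normal good.

59/106 (normal good)


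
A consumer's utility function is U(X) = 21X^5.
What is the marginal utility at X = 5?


MU = dU/dX = 21*5*X^(5-1)
MU = 105*X^4
At X = 5:
MU = 105 * 5^4
MU = 105 * 625 = 65625

65625


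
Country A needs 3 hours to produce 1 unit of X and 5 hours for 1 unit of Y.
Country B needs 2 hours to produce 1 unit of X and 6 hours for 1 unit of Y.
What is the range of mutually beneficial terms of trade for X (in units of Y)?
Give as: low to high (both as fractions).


Opportunity cost of X for Country A = hours_X / hours_Y = 3/5 = 3/5 units of Y
Opportunity cost of X for Country B = hours_X / hours_Y = 2/6 = 1/3 units of Y
Terms of trade must be between the two opportunity costs.
Range: 1/3 to 3/5

1/3 to 3/5


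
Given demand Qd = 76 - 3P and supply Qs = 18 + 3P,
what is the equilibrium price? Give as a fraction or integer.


At equilibrium, Qd = Qs.
76 - 3P = 18 + 3P
76 - 18 = 3P + 3P
58 = 6P
P* = 58/6 = 29/3

29/3


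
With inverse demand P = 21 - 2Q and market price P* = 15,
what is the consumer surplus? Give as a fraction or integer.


Maximum willingness to pay (at Q=0): P_max = 21
Quantity demanded at P* = 15:
Q* = (21 - 15)/2 = 3
CS = (1/2) * Q* * (P_max - P*)
CS = (1/2) * 3 * (21 - 15)
CS = (1/2) * 3 * 6 = 9

9


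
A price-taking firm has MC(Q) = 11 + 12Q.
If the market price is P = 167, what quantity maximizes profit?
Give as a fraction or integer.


In perfect competition, profit is maximized where P = MC.
167 = 11 + 12Q
156 = 12Q
Q* = 156/12 = 13

13


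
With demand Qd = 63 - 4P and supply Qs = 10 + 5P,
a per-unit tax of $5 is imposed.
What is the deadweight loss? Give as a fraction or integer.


Pre-tax equilibrium quantity: Q* = 355/9
Post-tax equilibrium quantity: Q_tax = 85/3
Reduction in quantity: Q* - Q_tax = 100/9
DWL = (1/2) * tax * (Q* - Q_tax)
DWL = (1/2) * 5 * 100/9 = 250/9

250/9


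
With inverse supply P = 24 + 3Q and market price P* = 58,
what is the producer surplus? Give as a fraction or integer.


Minimum supply price (at Q=0): P_min = 24
Quantity supplied at P* = 58:
Q* = (58 - 24)/3 = 34/3
PS = (1/2) * Q* * (P* - P_min)
PS = (1/2) * 34/3 * (58 - 24)
PS = (1/2) * 34/3 * 34 = 578/3

578/3


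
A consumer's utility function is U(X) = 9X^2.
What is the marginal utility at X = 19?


MU = dU/dX = 9*2*X^(2-1)
MU = 18*X^1
At X = 19:
MU = 18 * 19^1
MU = 18 * 19 = 342

342


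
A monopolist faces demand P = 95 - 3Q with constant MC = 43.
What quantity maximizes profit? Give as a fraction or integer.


TR = P*Q = (95 - 3Q)Q = 95Q - 3Q^2
MR = dTR/dQ = 95 - 6Q
Set MR = MC:
95 - 6Q = 43
52 = 6Q
Q* = 52/6 = 26/3

26/3


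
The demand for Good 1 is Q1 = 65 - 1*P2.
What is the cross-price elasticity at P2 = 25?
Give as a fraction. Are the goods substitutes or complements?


dQ1/dP2 = -1
At P2 = 25: Q1 = 65 - 1*25 = 40
Exy = (dQ1/dP2)(P2/Q1) = -1 * 25 / 40 = -5/8
Since Exy < 0, the goods are complements.

-5/8 (complements)


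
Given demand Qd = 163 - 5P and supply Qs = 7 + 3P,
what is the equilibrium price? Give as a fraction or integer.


At equilibrium, Qd = Qs.
163 - 5P = 7 + 3P
163 - 7 = 5P + 3P
156 = 8P
P* = 156/8 = 39/2

39/2


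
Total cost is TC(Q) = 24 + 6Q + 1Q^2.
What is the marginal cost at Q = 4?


MC = dTC/dQ = 6 + 2*1*Q
At Q = 4:
MC = 6 + 2*4
MC = 6 + 8 = 14

14


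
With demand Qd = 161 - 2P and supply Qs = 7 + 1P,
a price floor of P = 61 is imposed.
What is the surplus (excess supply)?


At P = 61:
Qd = 161 - 2*61 = 39
Qs = 7 + 1*61 = 68
Surplus = Qs - Qd = 68 - 39 = 29

29


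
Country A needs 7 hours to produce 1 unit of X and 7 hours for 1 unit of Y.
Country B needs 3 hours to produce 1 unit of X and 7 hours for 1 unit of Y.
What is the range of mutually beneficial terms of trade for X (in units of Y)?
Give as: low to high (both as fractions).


Opportunity cost of X for Country A = hours_X / hours_Y = 7/7 = 1 units of Y
Opportunity cost of X for Country B = hours_X / hours_Y = 3/7 = 3/7 units of Y
Terms of trade must be between the two opportunity costs.
Range: 3/7 to 1

3/7 to 1


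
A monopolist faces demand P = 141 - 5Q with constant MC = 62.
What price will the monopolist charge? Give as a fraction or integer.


MR = 141 - 10Q
Set MR = MC: 141 - 10Q = 62
Q* = 79/10
Substitute into demand:
P* = 141 - 5*79/10 = 203/2

203/2


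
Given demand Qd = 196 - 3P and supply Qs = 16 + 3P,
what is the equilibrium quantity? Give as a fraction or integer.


First find equilibrium price:
196 - 3P = 16 + 3P
P* = 180/6 = 30
Then substitute into demand:
Q* = 196 - 3 * 30 = 106

106


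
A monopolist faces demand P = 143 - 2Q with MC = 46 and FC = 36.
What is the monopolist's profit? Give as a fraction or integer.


MR = MC: 143 - 4Q = 46
Q* = 97/4
P* = 143 - 2*97/4 = 189/2
Profit = (P* - MC)*Q* - FC
= (189/2 - 46)*97/4 - 36
= 97/2*97/4 - 36
= 9409/8 - 36 = 9121/8

9121/8


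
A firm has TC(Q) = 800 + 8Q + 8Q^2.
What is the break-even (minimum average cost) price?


AC(Q) = 800/Q + 8 + 8Q
To minimize: dAC/dQ = -800/Q^2 + 8 = 0
Q^2 = 800/8 = 100
Q* = 10
Min AC = 800/10 + 8 + 8*10
Min AC = 80 + 8 + 80 = 168

168


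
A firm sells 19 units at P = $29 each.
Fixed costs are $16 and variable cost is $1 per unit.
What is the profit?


Total Revenue = P * Q = 29 * 19 = $551
Total Cost = FC + VC*Q = 16 + 1*19 = $35
Profit = TR - TC = 551 - 35 = $516

$516


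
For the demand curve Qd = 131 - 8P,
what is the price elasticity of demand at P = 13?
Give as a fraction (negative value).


dQ/dP = -8
At P = 13: Q = 131 - 8*13 = 27
E = (dQ/dP)(P/Q) = (-8)(13/27) = -104/27

-104/27


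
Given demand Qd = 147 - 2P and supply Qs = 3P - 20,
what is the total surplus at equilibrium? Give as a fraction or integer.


Find equilibrium: 147 - 2P = 3P - 20
147 + 20 = 5P
P* = 167/5 = 167/5
Q* = 3*167/5 - 20 = 401/5
Inverse demand: P = 147/2 - Q/2, so P_max = 147/2
Inverse supply: P = 20/3 + Q/3, so P_min = 20/3
CS = (1/2) * 401/5 * (147/2 - 167/5) = 160801/100
PS = (1/2) * 401/5 * (167/5 - 20/3) = 160801/150
TS = CS + PS = 160801/100 + 160801/150 = 160801/60

160801/60


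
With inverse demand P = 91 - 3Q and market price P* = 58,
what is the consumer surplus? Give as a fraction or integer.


Maximum willingness to pay (at Q=0): P_max = 91
Quantity demanded at P* = 58:
Q* = (91 - 58)/3 = 11
CS = (1/2) * Q* * (P_max - P*)
CS = (1/2) * 11 * (91 - 58)
CS = (1/2) * 11 * 33 = 363/2

363/2


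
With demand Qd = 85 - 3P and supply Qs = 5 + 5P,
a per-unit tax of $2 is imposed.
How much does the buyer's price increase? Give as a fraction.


With a per-unit tax, the buyer's price increase depends on relative slopes.
Supply slope: d = 5, Demand slope: b = 3
Buyer's price increase = d * tax / (b + d)
= 5 * 2 / (3 + 5)
= 10 / 8 = 5/4

5/4


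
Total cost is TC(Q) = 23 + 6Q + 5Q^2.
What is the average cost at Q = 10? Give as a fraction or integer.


TC(10) = 23 + 6*10 + 5*10^2
TC(10) = 23 + 60 + 500 = 583
AC = TC/Q = 583/10 = 583/10

583/10


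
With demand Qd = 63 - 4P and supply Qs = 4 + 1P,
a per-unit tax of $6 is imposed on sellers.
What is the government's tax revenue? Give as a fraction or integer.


With tax on sellers, new supply: Qs' = 4 + 1(P - 6)
= 1P - 2
New equilibrium quantity:
Q_new = 11
Tax revenue = tax * Q_new = 6 * 11 = 66

66


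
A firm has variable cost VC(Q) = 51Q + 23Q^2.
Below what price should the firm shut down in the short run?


AVC(Q) = VC(Q)/Q = 51 + 23Q
AVC is increasing in Q, so minimum AVC is at Q -> 0+.
Min AVC = 51
The firm should shut down if P < 51.

51


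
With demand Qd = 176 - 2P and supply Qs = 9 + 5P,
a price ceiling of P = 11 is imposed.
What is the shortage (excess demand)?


At P = 11:
Qd = 176 - 2*11 = 154
Qs = 9 + 5*11 = 64
Shortage = Qd - Qs = 154 - 64 = 90

90


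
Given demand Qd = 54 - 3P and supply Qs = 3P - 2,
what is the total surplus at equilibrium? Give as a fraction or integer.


Find equilibrium: 54 - 3P = 3P - 2
54 + 2 = 6P
P* = 56/6 = 28/3
Q* = 3*28/3 - 2 = 26
Inverse demand: P = 18 - Q/3, so P_max = 18
Inverse supply: P = 2/3 + Q/3, so P_min = 2/3
CS = (1/2) * 26 * (18 - 28/3) = 338/3
PS = (1/2) * 26 * (28/3 - 2/3) = 338/3
TS = CS + PS = 338/3 + 338/3 = 676/3

676/3


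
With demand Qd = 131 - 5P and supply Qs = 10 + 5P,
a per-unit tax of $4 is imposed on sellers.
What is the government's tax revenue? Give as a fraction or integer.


With tax on sellers, new supply: Qs' = 10 + 5(P - 4)
= 5P - 10
New equilibrium quantity:
Q_new = 121/2
Tax revenue = tax * Q_new = 4 * 121/2 = 242

242


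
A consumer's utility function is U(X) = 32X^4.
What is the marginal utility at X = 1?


MU = dU/dX = 32*4*X^(4-1)
MU = 128*X^3
At X = 1:
MU = 128 * 1^3
MU = 128 * 1 = 128

128


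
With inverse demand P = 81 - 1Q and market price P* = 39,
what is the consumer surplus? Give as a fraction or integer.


Maximum willingness to pay (at Q=0): P_max = 81
Quantity demanded at P* = 39:
Q* = (81 - 39)/1 = 42
CS = (1/2) * Q* * (P_max - P*)
CS = (1/2) * 42 * (81 - 39)
CS = (1/2) * 42 * 42 = 882

882


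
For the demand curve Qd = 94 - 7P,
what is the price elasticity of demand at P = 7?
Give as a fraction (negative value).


dQ/dP = -7
At P = 7: Q = 94 - 7*7 = 45
E = (dQ/dP)(P/Q) = (-7)(7/45) = -49/45

-49/45


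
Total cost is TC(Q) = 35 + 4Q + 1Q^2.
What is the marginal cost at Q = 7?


MC = dTC/dQ = 4 + 2*1*Q
At Q = 7:
MC = 4 + 2*7
MC = 4 + 14 = 18

18


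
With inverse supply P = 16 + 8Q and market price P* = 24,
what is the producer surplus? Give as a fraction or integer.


Minimum supply price (at Q=0): P_min = 16
Quantity supplied at P* = 24:
Q* = (24 - 16)/8 = 1
PS = (1/2) * Q* * (P* - P_min)
PS = (1/2) * 1 * (24 - 16)
PS = (1/2) * 1 * 8 = 4

4


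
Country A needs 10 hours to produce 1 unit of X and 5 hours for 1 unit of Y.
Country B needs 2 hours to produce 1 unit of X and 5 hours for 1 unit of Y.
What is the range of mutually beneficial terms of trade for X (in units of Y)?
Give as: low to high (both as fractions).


Opportunity cost of X for Country A = hours_X / hours_Y = 10/5 = 2 units of Y
Opportunity cost of X for Country B = hours_X / hours_Y = 2/5 = 2/5 units of Y
Terms of trade must be between the two opportunity costs.
Range: 2/5 to 2

2/5 to 2


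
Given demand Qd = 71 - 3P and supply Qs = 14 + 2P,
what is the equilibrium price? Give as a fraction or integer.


At equilibrium, Qd = Qs.
71 - 3P = 14 + 2P
71 - 14 = 3P + 2P
57 = 5P
P* = 57/5 = 57/5

57/5


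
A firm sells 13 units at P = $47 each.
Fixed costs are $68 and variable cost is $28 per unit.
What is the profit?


Total Revenue = P * Q = 47 * 13 = $611
Total Cost = FC + VC*Q = 68 + 28*13 = $432
Profit = TR - TC = 611 - 432 = $179

$179


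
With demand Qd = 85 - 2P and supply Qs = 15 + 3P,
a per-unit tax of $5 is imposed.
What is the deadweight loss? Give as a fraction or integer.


Pre-tax equilibrium quantity: Q* = 57
Post-tax equilibrium quantity: Q_tax = 51
Reduction in quantity: Q* - Q_tax = 6
DWL = (1/2) * tax * (Q* - Q_tax)
DWL = (1/2) * 5 * 6 = 15

15


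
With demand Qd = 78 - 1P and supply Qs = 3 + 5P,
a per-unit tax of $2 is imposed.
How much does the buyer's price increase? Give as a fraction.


With a per-unit tax, the buyer's price increase depends on relative slopes.
Supply slope: d = 5, Demand slope: b = 1
Buyer's price increase = d * tax / (b + d)
= 5 * 2 / (1 + 5)
= 10 / 6 = 5/3

5/3


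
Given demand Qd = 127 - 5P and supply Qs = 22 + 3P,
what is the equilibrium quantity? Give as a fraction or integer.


First find equilibrium price:
127 - 5P = 22 + 3P
P* = 105/8 = 105/8
Then substitute into demand:
Q* = 127 - 5 * 105/8 = 491/8

491/8


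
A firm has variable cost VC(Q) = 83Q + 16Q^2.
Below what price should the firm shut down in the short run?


AVC(Q) = VC(Q)/Q = 83 + 16Q
AVC is increasing in Q, so minimum AVC is at Q -> 0+.
Min AVC = 83
The firm should shut down if P < 83.

83


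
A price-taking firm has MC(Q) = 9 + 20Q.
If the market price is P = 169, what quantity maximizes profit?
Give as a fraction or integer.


In perfect competition, profit is maximized where P = MC.
169 = 9 + 20Q
160 = 20Q
Q* = 160/20 = 8

8


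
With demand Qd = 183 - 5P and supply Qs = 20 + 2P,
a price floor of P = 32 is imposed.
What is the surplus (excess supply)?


At P = 32:
Qd = 183 - 5*32 = 23
Qs = 20 + 2*32 = 84
Surplus = Qs - Qd = 84 - 23 = 61

61


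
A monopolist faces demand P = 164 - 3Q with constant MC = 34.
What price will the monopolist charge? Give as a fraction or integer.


MR = 164 - 6Q
Set MR = MC: 164 - 6Q = 34
Q* = 65/3
Substitute into demand:
P* = 164 - 3*65/3 = 99

99


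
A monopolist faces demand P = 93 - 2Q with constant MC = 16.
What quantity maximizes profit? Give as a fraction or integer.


TR = P*Q = (93 - 2Q)Q = 93Q - 2Q^2
MR = dTR/dQ = 93 - 4Q
Set MR = MC:
93 - 4Q = 16
77 = 4Q
Q* = 77/4 = 77/4

77/4


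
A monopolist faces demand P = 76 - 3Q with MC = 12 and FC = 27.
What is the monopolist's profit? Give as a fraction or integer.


MR = MC: 76 - 6Q = 12
Q* = 32/3
P* = 76 - 3*32/3 = 44
Profit = (P* - MC)*Q* - FC
= (44 - 12)*32/3 - 27
= 32*32/3 - 27
= 1024/3 - 27 = 943/3

943/3


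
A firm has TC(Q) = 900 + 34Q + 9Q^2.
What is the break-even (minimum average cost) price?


AC(Q) = 900/Q + 34 + 9Q
To minimize: dAC/dQ = -900/Q^2 + 9 = 0
Q^2 = 900/9 = 100
Q* = 10
Min AC = 900/10 + 34 + 9*10
Min AC = 90 + 34 + 90 = 214

214


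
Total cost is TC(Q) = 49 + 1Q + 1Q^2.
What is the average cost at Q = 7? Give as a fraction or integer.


TC(7) = 49 + 1*7 + 1*7^2
TC(7) = 49 + 7 + 49 = 105
AC = TC/Q = 105/7 = 15

15


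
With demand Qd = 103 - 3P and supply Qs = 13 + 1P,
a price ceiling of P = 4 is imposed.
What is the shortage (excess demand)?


At P = 4:
Qd = 103 - 3*4 = 91
Qs = 13 + 1*4 = 17
Shortage = Qd - Qs = 91 - 17 = 74

74


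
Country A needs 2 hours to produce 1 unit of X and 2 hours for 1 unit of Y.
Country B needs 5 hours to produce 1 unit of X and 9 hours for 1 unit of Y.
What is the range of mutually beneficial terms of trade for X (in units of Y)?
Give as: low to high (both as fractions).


Opportunity cost of X for Country A = hours_X / hours_Y = 2/2 = 1 units of Y
Opportunity cost of X for Country B = hours_X / hours_Y = 5/9 = 5/9 units of Y
Terms of trade must be between the two opportunity costs.
Range: 5/9 to 1

5/9 to 1


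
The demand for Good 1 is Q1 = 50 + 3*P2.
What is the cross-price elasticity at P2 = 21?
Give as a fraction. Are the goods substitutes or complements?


dQ1/dP2 = 3
At P2 = 21: Q1 = 50 + 3*21 = 113
Exy = (dQ1/dP2)(P2/Q1) = 3 * 21 / 113 = 63/113
Since Exy > 0, the goods are substitutes.

63/113 (substitutes)


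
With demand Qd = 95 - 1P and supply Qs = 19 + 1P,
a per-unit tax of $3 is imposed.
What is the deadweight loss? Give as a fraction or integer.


Pre-tax equilibrium quantity: Q* = 57
Post-tax equilibrium quantity: Q_tax = 111/2
Reduction in quantity: Q* - Q_tax = 3/2
DWL = (1/2) * tax * (Q* - Q_tax)
DWL = (1/2) * 3 * 3/2 = 9/4

9/4


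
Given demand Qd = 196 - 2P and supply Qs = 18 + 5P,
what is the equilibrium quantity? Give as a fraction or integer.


First find equilibrium price:
196 - 2P = 18 + 5P
P* = 178/7 = 178/7
Then substitute into demand:
Q* = 196 - 2 * 178/7 = 1016/7

1016/7


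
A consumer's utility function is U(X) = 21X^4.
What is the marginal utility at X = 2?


MU = dU/dX = 21*4*X^(4-1)
MU = 84*X^3
At X = 2:
MU = 84 * 2^3
MU = 84 * 8 = 672

672


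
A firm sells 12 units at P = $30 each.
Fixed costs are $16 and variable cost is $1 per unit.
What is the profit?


Total Revenue = P * Q = 30 * 12 = $360
Total Cost = FC + VC*Q = 16 + 1*12 = $28
Profit = TR - TC = 360 - 28 = $332

$332


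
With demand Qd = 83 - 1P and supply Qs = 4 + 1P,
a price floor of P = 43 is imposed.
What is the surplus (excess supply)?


At P = 43:
Qd = 83 - 1*43 = 40
Qs = 4 + 1*43 = 47
Surplus = Qs - Qd = 47 - 40 = 7

7


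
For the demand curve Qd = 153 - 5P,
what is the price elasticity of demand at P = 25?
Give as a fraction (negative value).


dQ/dP = -5
At P = 25: Q = 153 - 5*25 = 28
E = (dQ/dP)(P/Q) = (-5)(25/28) = -125/28

-125/28


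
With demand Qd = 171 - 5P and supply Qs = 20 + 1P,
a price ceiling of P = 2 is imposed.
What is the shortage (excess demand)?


At P = 2:
Qd = 171 - 5*2 = 161
Qs = 20 + 1*2 = 22
Shortage = Qd - Qs = 161 - 22 = 139

139


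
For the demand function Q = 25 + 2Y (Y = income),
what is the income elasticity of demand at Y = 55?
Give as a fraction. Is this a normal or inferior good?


dQ/dY = 2
At Y = 55: Q = 25 + 2*55 = 135
Ey = (dQ/dY)(Y/Q) = 2 * 55 / 135 = 22/27
Since Ey > 0, this is a normal good.

22/27 (normal good)


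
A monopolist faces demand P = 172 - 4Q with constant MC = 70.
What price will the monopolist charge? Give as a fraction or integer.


MR = 172 - 8Q
Set MR = MC: 172 - 8Q = 70
Q* = 51/4
Substitute into demand:
P* = 172 - 4*51/4 = 121

121


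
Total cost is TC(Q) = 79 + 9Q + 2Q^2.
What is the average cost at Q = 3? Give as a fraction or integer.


TC(3) = 79 + 9*3 + 2*3^2
TC(3) = 79 + 27 + 18 = 124
AC = TC/Q = 124/3 = 124/3

124/3


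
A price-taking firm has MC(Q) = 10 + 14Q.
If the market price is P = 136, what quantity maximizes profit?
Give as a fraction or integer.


In perfect competition, profit is maximized where P = MC.
136 = 10 + 14Q
126 = 14Q
Q* = 126/14 = 9

9


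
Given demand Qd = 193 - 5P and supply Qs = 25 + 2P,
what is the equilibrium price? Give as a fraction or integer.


At equilibrium, Qd = Qs.
193 - 5P = 25 + 2P
193 - 25 = 5P + 2P
168 = 7P
P* = 168/7 = 24

24


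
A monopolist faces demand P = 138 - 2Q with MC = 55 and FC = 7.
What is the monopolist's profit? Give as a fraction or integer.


MR = MC: 138 - 4Q = 55
Q* = 83/4
P* = 138 - 2*83/4 = 193/2
Profit = (P* - MC)*Q* - FC
= (193/2 - 55)*83/4 - 7
= 83/2*83/4 - 7
= 6889/8 - 7 = 6833/8

6833/8


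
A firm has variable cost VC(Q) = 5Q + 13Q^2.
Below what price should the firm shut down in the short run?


AVC(Q) = VC(Q)/Q = 5 + 13Q
AVC is increasing in Q, so minimum AVC is at Q -> 0+.
Min AVC = 5
The firm should shut down if P < 5.

5


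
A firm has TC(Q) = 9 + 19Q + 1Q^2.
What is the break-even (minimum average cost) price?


AC(Q) = 9/Q + 19 + 1Q
To minimize: dAC/dQ = -9/Q^2 + 1 = 0
Q^2 = 9/1 = 9
Q* = 3
Min AC = 9/3 + 19 + 1*3
Min AC = 3 + 19 + 3 = 25

25


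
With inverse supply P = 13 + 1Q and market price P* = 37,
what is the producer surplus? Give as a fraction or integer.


Minimum supply price (at Q=0): P_min = 13
Quantity supplied at P* = 37:
Q* = (37 - 13)/1 = 24
PS = (1/2) * Q* * (P* - P_min)
PS = (1/2) * 24 * (37 - 13)
PS = (1/2) * 24 * 24 = 288

288


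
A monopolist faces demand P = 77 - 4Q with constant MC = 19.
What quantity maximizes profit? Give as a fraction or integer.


TR = P*Q = (77 - 4Q)Q = 77Q - 4Q^2
MR = dTR/dQ = 77 - 8Q
Set MR = MC:
77 - 8Q = 19
58 = 8Q
Q* = 58/8 = 29/4

29/4


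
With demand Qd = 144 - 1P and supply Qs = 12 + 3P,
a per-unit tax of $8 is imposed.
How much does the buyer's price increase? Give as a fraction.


With a per-unit tax, the buyer's price increase depends on relative slopes.
Supply slope: d = 3, Demand slope: b = 1
Buyer's price increase = d * tax / (b + d)
= 3 * 8 / (1 + 3)
= 24 / 4 = 6

6


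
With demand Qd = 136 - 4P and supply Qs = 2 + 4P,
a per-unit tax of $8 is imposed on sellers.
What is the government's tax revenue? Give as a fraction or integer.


With tax on sellers, new supply: Qs' = 2 + 4(P - 8)
= 4P - 30
New equilibrium quantity:
Q_new = 53
Tax revenue = tax * Q_new = 8 * 53 = 424

424


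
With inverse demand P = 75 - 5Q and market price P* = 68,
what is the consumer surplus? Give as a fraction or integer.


Maximum willingness to pay (at Q=0): P_max = 75
Quantity demanded at P* = 68:
Q* = (75 - 68)/5 = 7/5
CS = (1/2) * Q* * (P_max - P*)
CS = (1/2) * 7/5 * (75 - 68)
CS = (1/2) * 7/5 * 7 = 49/10

49/10


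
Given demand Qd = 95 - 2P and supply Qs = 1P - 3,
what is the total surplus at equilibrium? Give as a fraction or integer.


Find equilibrium: 95 - 2P = 1P - 3
95 + 3 = 3P
P* = 98/3 = 98/3
Q* = 1*98/3 - 3 = 89/3
Inverse demand: P = 95/2 - Q/2, so P_max = 95/2
Inverse supply: P = 3 + Q/1, so P_min = 3
CS = (1/2) * 89/3 * (95/2 - 98/3) = 7921/36
PS = (1/2) * 89/3 * (98/3 - 3) = 7921/18
TS = CS + PS = 7921/36 + 7921/18 = 7921/12

7921/12


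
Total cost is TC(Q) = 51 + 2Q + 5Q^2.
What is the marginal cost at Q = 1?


MC = dTC/dQ = 2 + 2*5*Q
At Q = 1:
MC = 2 + 10*1
MC = 2 + 10 = 12

12


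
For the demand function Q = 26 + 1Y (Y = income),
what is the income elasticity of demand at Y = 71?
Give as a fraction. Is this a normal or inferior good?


dQ/dY = 1
At Y = 71: Q = 26 + 1*71 = 97
Ey = (dQ/dY)(Y/Q) = 1 * 71 / 97 = 71/97
Since Ey > 0, this is a normal good.

71/97 (normal good)


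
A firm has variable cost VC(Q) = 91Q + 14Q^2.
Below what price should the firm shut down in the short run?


AVC(Q) = VC(Q)/Q = 91 + 14Q
AVC is increasing in Q, so minimum AVC is at Q -> 0+.
Min AVC = 91
The firm should shut down if P < 91.

91


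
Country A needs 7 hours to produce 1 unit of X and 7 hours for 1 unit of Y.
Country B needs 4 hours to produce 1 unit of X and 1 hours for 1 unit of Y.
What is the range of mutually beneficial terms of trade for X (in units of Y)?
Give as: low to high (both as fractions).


Opportunity cost of X for Country A = hours_X / hours_Y = 7/7 = 1 units of Y
Opportunity cost of X for Country B = hours_X / hours_Y = 4/1 = 4 units of Y
Terms of trade must be between the two opportunity costs.
Range: 1 to 4

1 to 4


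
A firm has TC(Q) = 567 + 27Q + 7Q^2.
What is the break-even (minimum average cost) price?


AC(Q) = 567/Q + 27 + 7Q
To minimize: dAC/dQ = -567/Q^2 + 7 = 0
Q^2 = 567/7 = 81
Q* = 9
Min AC = 567/9 + 27 + 7*9
Min AC = 63 + 27 + 63 = 153

153


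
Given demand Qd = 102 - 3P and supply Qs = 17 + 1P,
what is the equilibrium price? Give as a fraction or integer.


At equilibrium, Qd = Qs.
102 - 3P = 17 + 1P
102 - 17 = 3P + 1P
85 = 4P
P* = 85/4 = 85/4

85/4


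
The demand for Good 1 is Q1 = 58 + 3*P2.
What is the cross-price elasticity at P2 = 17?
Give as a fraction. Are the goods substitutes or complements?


dQ1/dP2 = 3
At P2 = 17: Q1 = 58 + 3*17 = 109
Exy = (dQ1/dP2)(P2/Q1) = 3 * 17 / 109 = 51/109
Since Exy > 0, the goods are substitutes.

51/109 (substitutes)


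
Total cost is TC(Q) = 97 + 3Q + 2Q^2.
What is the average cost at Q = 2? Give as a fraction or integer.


TC(2) = 97 + 3*2 + 2*2^2
TC(2) = 97 + 6 + 8 = 111
AC = TC/Q = 111/2 = 111/2

111/2


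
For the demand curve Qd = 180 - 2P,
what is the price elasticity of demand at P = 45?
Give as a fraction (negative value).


dQ/dP = -2
At P = 45: Q = 180 - 2*45 = 90
E = (dQ/dP)(P/Q) = (-2)(45/90) = -1

-1


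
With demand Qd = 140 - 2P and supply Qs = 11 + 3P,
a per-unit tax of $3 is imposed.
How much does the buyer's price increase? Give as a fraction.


With a per-unit tax, the buyer's price increase depends on relative slopes.
Supply slope: d = 3, Demand slope: b = 2
Buyer's price increase = d * tax / (b + d)
= 3 * 3 / (2 + 3)
= 9 / 5 = 9/5

9/5


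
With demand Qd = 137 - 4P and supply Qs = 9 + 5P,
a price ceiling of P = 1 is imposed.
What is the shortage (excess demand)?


At P = 1:
Qd = 137 - 4*1 = 133
Qs = 9 + 5*1 = 14
Shortage = Qd - Qs = 133 - 14 = 119

119


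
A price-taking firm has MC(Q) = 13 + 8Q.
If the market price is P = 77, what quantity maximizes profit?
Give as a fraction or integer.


In perfect competition, profit is maximized where P = MC.
77 = 13 + 8Q
64 = 8Q
Q* = 64/8 = 8

8


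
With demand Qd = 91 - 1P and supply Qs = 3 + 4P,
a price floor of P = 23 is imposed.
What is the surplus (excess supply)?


At P = 23:
Qd = 91 - 1*23 = 68
Qs = 3 + 4*23 = 95
Surplus = Qs - Qd = 95 - 68 = 27

27


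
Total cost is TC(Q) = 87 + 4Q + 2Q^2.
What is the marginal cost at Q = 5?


MC = dTC/dQ = 4 + 2*2*Q
At Q = 5:
MC = 4 + 4*5
MC = 4 + 20 = 24

24


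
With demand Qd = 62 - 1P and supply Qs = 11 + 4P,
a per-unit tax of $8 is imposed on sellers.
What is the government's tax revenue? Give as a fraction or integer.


With tax on sellers, new supply: Qs' = 11 + 4(P - 8)
= 4P - 21
New equilibrium quantity:
Q_new = 227/5
Tax revenue = tax * Q_new = 8 * 227/5 = 1816/5

1816/5


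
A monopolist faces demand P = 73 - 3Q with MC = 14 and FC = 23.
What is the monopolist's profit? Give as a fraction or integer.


MR = MC: 73 - 6Q = 14
Q* = 59/6
P* = 73 - 3*59/6 = 87/2
Profit = (P* - MC)*Q* - FC
= (87/2 - 14)*59/6 - 23
= 59/2*59/6 - 23
= 3481/12 - 23 = 3205/12

3205/12


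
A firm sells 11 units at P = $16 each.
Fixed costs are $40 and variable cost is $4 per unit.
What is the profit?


Total Revenue = P * Q = 16 * 11 = $176
Total Cost = FC + VC*Q = 40 + 4*11 = $84
Profit = TR - TC = 176 - 84 = $92

$92


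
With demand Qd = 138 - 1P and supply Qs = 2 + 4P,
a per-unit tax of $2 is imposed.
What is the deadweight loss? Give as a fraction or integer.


Pre-tax equilibrium quantity: Q* = 554/5
Post-tax equilibrium quantity: Q_tax = 546/5
Reduction in quantity: Q* - Q_tax = 8/5
DWL = (1/2) * tax * (Q* - Q_tax)
DWL = (1/2) * 2 * 8/5 = 8/5

8/5


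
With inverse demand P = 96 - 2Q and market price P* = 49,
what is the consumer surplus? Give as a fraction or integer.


Maximum willingness to pay (at Q=0): P_max = 96
Quantity demanded at P* = 49:
Q* = (96 - 49)/2 = 47/2
CS = (1/2) * Q* * (P_max - P*)
CS = (1/2) * 47/2 * (96 - 49)
CS = (1/2) * 47/2 * 47 = 2209/4

2209/4


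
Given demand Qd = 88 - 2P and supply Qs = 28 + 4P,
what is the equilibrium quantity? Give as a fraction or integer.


First find equilibrium price:
88 - 2P = 28 + 4P
P* = 60/6 = 10
Then substitute into demand:
Q* = 88 - 2 * 10 = 68

68


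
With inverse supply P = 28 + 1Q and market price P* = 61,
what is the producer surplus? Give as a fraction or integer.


Minimum supply price (at Q=0): P_min = 28
Quantity supplied at P* = 61:
Q* = (61 - 28)/1 = 33
PS = (1/2) * Q* * (P* - P_min)
PS = (1/2) * 33 * (61 - 28)
PS = (1/2) * 33 * 33 = 1089/2

1089/2


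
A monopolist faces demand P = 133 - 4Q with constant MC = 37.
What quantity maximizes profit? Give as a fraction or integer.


TR = P*Q = (133 - 4Q)Q = 133Q - 4Q^2
MR = dTR/dQ = 133 - 8Q
Set MR = MC:
133 - 8Q = 37
96 = 8Q
Q* = 96/8 = 12

12


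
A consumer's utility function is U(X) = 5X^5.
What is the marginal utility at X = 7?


MU = dU/dX = 5*5*X^(5-1)
MU = 25*X^4
At X = 7:
MU = 25 * 7^4
MU = 25 * 2401 = 60025

60025


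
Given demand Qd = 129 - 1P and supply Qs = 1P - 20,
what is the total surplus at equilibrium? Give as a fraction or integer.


Find equilibrium: 129 - 1P = 1P - 20
129 + 20 = 2P
P* = 149/2 = 149/2
Q* = 1*149/2 - 20 = 109/2
Inverse demand: P = 129 - Q/1, so P_max = 129
Inverse supply: P = 20 + Q/1, so P_min = 20
CS = (1/2) * 109/2 * (129 - 149/2) = 11881/8
PS = (1/2) * 109/2 * (149/2 - 20) = 11881/8
TS = CS + PS = 11881/8 + 11881/8 = 11881/4

11881/4


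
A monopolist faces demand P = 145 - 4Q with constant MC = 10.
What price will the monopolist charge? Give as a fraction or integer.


MR = 145 - 8Q
Set MR = MC: 145 - 8Q = 10
Q* = 135/8
Substitute into demand:
P* = 145 - 4*135/8 = 155/2

155/2


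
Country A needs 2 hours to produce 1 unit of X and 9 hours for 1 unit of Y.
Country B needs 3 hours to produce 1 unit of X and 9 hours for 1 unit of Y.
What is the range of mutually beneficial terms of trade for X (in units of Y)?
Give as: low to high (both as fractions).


Opportunity cost of X for Country A = hours_X / hours_Y = 2/9 = 2/9 units of Y
Opportunity cost of X for Country B = hours_X / hours_Y = 3/9 = 1/3 units of Y
Terms of trade must be between the two opportunity costs.
Range: 2/9 to 1/3

2/9 to 1/3


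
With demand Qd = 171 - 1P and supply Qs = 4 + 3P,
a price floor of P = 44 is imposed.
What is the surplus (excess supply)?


At P = 44:
Qd = 171 - 1*44 = 127
Qs = 4 + 3*44 = 136
Surplus = Qs - Qd = 136 - 127 = 9

9


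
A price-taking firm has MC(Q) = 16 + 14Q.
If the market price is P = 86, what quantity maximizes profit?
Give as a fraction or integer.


In perfect competition, profit is maximized where P = MC.
86 = 16 + 14Q
70 = 14Q
Q* = 70/14 = 5

5


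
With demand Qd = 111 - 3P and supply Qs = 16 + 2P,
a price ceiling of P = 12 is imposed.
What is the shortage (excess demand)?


At P = 12:
Qd = 111 - 3*12 = 75
Qs = 16 + 2*12 = 40
Shortage = Qd - Qs = 75 - 40 = 35

35


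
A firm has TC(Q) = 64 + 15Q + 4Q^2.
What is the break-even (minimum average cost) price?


AC(Q) = 64/Q + 15 + 4Q
To minimize: dAC/dQ = -64/Q^2 + 4 = 0
Q^2 = 64/4 = 16
Q* = 4
Min AC = 64/4 + 15 + 4*4
Min AC = 16 + 15 + 16 = 47

47
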